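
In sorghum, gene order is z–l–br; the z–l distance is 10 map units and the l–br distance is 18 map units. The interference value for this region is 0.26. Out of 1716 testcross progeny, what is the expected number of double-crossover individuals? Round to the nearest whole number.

23

Map distances give recombination frequencies of 0.100 and 0.180 for the two intervals.
With interference 0.26 (so coincidence = 0.74), expected double-crossover frequency = 0.100 × 0.180 × 0.74 = 0.01332.
Expected number = 0.01332 × 1716 = 22.86 ≈ 23.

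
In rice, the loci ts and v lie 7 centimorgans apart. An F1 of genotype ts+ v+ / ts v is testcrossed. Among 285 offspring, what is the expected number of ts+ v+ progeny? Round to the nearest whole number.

A map distance of 7 centimorgans corresponds to a recombination frequency of 0.070.
The F1 is ts+ v+ / ts v, so ts+ v+ is a parental gamete class with expected frequency (1 − r)/2 = 0.930/2 = 0.4650.
Expected number = 0.4650 × 285 = 132.52 ≈ 133.

133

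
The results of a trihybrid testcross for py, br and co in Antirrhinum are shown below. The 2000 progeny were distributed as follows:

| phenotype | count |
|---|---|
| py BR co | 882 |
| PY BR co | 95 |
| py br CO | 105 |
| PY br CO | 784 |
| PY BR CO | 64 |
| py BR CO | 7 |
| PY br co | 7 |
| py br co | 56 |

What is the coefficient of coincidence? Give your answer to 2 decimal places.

The two most frequent reciprocal classes, PY br CO and py BR co, are the parental types, so the F1 was PY br CO / py BR co.
The two rarest classes, PY br co and py BR CO, are the double crossovers. Comparing them with the parentals, only the co allele has switched, so co is the middle locus and the order is br – co – py.
br–co: (120 + 14)/2000 = 0.0670; co–py: (200 + 14)/2000 = 0.1070.
Expected DCO frequency = 0.0670 × 0.1070 ≈ 0.00717; observed = 14/2000 ≈ 0.00700.
Coefficient of coincidence = 0.00700/0.00717 ≈ 0.98.

0.98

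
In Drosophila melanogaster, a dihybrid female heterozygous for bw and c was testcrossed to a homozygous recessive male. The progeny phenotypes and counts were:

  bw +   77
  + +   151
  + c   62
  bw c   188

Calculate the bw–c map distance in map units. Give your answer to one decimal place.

29.1 map units

The two most frequent classes, + + (151) and bw c (188), are the parental types, so the F1 was + + / bw c.
The recombinant classes are + c and bw +: 62 + 77 = 139.
Recombination frequency = 139/478 = 0.2908 ≈ 29.1%, i.e. 29.1 map units.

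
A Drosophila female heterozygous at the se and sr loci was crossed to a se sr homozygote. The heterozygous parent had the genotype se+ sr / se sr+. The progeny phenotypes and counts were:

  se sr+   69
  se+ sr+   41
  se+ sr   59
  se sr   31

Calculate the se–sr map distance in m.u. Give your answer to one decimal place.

The recombinant classes are se+ sr+ and se sr: 41 + 31 = 72.
Recombination frequency = 72/200 = 0.3600 ≈ 36.0%, i.e. 36.0 m.u.

36.0 m.u.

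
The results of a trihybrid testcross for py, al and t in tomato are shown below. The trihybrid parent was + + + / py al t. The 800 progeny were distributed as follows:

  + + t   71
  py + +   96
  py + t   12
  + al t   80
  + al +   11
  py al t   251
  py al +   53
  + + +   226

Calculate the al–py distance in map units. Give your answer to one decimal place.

24.9 map units

The two rarest classes, + al + and py + t, are the double crossovers. Comparing them with the parentals, only the al allele has switched, so al is the middle locus and the order is t – al – py.
Crossovers in the al–py interval produce the single-crossover classes py + + and + al t (96 + 80 = 176) plus the double crossovers (23).
RF(al–py) = (176 + 23) / 800 = 199/800 = 0.2487 → 24.9 map units.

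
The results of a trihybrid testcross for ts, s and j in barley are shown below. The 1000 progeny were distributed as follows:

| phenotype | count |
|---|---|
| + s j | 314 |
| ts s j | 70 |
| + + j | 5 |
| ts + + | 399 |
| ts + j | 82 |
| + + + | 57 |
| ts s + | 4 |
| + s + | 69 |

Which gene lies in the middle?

The two most frequent reciprocal classes, ts + + and + s j, are the parental types, so the F1 was ts + + / + s j.
The two rarest classes, ts s + and + + j, are the double crossovers. Comparing them with the parentals, only the s allele has switched, so s is the middle locus and the order is ts – s – j.

s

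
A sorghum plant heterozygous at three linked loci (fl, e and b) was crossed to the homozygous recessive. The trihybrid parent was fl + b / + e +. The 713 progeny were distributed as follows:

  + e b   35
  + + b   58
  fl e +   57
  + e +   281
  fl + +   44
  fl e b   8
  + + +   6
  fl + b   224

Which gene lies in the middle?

The two rarest classes, fl e b and + + +, are the double crossovers. Comparing them with the parentals, only the e allele has switched, so e is the middle locus and the order is fl – e – b.

e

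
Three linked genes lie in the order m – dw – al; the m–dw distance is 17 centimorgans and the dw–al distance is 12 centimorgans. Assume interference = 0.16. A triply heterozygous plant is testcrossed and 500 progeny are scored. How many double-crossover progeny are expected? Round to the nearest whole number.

Map distances give recombination frequencies of 0.170 and 0.120 for the two intervals.
With interference 0.16 (so coincidence = 0.84), expected double-crossover frequency = 0.170 × 0.120 × 0.84 = 0.01714.
Expected number = 0.01714 × 500 = 8.57 ≈ 9.

9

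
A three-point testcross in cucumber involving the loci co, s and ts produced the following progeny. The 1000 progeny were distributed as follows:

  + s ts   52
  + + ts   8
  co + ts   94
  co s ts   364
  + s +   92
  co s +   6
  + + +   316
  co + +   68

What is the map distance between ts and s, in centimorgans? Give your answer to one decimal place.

20.0 centimorgans

The two most frequent reciprocal classes, + + + and co s ts, are the parental types, so the F1 was + + + / co s ts.
The two rarest classes, + + ts and co s +, are the double crossovers. Comparing them with the parentals, only the ts allele has switched, so ts is the middle locus and the order is co – ts – s.
Crossovers in the ts–s interval produce the single-crossover classes + s + and co + ts (92 + 94 = 186) plus the double crossovers (14).
RF(ts–s) = (186 + 14) / 1000 = 200/1000 = 0.2000 → 20.0 centimorgans.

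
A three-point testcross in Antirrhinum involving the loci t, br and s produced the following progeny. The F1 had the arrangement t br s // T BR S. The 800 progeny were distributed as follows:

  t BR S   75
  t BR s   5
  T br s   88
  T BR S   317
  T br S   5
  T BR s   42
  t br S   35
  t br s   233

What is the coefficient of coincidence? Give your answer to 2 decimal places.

The two rarest classes, t BR s and T br S, are the double crossovers. Comparing them with the parentals, only the br allele has switched, so br is the middle locus and the order is t – br – s.
t–br: (163 + 10)/800 = 0.2162; br–s: (77 + 10)/800 = 0.1087.
Expected DCO frequency = 0.2162 × 0.1087 ≈ 0.02350; observed = 10/800 ≈ 0.01250.
Coefficient of coincidence = 0.01250/0.02350 ≈ 0.53.

0.53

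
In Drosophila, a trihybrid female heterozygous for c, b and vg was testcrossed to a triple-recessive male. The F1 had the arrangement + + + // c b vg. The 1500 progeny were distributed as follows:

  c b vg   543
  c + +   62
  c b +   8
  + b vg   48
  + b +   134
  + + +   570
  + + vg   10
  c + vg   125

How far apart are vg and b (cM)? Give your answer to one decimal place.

18.5 cM

The two rarest classes, + + vg and c b +, are the double crossovers. Comparing them with the parentals, only the vg allele has switched, so vg is the middle locus and the order is c – vg – b.
Crossovers in the vg–b interval produce the single-crossover classes + b + and c + vg (134 + 125 = 259) plus the double crossovers (18).
RF(vg–b) = (259 + 18) / 1500 = 277/1500 = 0.1847 → 18.5 cM.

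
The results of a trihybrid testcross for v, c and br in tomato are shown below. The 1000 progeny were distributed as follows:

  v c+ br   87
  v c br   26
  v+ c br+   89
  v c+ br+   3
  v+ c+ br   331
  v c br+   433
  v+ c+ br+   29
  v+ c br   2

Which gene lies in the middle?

The two most frequent reciprocal classes, v c br+ and v+ c+ br, are the parental types, so the F1 was v c br+ / v+ c+ br.
The two rarest classes, v c+ br+ and v+ c br, are the double crossovers. Comparing them with the parentals, only the c allele has switched, so c is the middle locus and the order is br – c – v.

c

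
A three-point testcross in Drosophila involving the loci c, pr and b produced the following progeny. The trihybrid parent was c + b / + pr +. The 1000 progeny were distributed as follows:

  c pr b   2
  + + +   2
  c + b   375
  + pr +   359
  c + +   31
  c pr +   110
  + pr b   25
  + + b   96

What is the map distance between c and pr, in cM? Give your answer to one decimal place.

21.0 cM

The two rarest classes, c pr b and + + +, are the double crossovers. Comparing them with the parentals, only the pr allele has switched, so pr is the middle locus and the order is b – pr – c.
Crossovers in the pr–c interval produce the single-crossover classes + + b and c pr + (96 + 110 = 206) plus the double crossovers (4).
RF(pr–c) = (206 + 4) / 1000 = 210/1000 = 0.2100 → 21.0 cM.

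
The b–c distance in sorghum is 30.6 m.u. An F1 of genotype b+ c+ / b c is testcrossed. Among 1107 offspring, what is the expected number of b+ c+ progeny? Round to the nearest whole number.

384

A map distance of 30.6 m.u. corresponds to a recombination frequency of 0.306.
The F1 is b+ c+ / b c, so b+ c+ is a parental gamete class with expected frequency (1 − r)/2 = 0.694/2 = 0.3470.
Expected number = 0.3470 × 1107 = 384.13 ≈ 384.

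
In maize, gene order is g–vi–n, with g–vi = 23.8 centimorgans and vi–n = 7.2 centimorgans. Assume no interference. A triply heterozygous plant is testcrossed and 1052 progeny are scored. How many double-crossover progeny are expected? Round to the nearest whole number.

18

Map distances give recombination frequencies of 0.238 and 0.072 for the two intervals.
With no interference, expected double-crossover frequency = 0.238 × 0.072 = 0.01714.
Expected number = 0.01714 × 1052 = 18.03 ≈ 18.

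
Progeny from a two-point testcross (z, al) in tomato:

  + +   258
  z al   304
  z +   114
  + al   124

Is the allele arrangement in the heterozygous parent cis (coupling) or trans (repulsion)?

The two most frequent classes are + + (258) and z al (304); these are the parental (non-recombinant) types.
So the F1 carried + + on one chromosome and z al on the other — the recessive alleles are on the same chromosome (cis / coupling).

cis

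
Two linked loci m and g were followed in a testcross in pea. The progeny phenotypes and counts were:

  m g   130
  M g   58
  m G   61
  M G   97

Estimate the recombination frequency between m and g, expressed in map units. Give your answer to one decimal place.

34.4 map units

The two most frequent classes, M G (97) and m g (130), are the parental types, so the F1 was M G / m g.
The recombinant classes are M g and m G: 58 + 61 = 119.
Recombination frequency = 119/346 = 0.3439 ≈ 34.4%, i.e. 34.4 map units.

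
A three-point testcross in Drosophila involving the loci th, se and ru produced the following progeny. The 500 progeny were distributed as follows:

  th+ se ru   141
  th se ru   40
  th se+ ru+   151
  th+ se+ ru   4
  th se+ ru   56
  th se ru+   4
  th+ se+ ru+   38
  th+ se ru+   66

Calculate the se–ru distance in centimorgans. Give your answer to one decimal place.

The two most frequent reciprocal classes, th se+ ru+ and th+ se ru, are the parental types, so the F1 was th se+ ru+ / th+ se ru.
The two rarest classes, th se ru+ and th+ se+ ru, are the double crossovers. Comparing them with the parentals, only the se allele has switched, so se is the middle locus and the order is th – se – ru.
Crossovers in the se–ru interval produce the single-crossover classes th se+ ru and th+ se ru+ (56 + 66 = 122) plus the double crossovers (8).
RF(se–ru) = (122 + 8) / 500 = 130/500 = 0.2600 → 26.0 centimorgans.

26.0 centimorgans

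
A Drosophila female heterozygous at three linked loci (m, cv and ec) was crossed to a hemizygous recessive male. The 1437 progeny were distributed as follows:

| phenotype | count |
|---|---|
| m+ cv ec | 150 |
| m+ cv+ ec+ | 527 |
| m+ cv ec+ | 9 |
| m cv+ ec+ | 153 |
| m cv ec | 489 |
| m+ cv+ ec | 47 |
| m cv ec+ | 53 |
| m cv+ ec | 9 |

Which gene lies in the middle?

cv

The two most frequent reciprocal classes, m+ cv+ ec+ and m cv ec, are the parental types, so the F1 was m+ cv+ ec+ / m cv ec.
The two rarest classes, m+ cv ec+ and m cv+ ec, are the double crossovers. Comparing them with the parentals, only the cv allele has switched, so cv is the middle locus and the order is m – cv – ec.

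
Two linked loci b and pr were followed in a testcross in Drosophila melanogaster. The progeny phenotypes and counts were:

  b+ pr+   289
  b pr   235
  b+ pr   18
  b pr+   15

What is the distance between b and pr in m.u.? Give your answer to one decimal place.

The two most frequent classes, b+ pr+ (289) and b pr (235), are the parental types, so the F1 was b+ pr+ / b pr.
The recombinant classes are b+ pr and b pr+: 18 + 15 = 33.
Recombination frequency = 33/557 = 0.0592 ≈ 5.9%, i.e. 5.9 m.u.

5.9 m.u.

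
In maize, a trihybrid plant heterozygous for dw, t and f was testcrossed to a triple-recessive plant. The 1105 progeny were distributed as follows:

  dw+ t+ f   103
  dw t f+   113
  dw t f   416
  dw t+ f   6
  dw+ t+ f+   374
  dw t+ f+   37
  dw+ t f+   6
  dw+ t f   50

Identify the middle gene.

t

The two most frequent reciprocal classes, dw+ t+ f+ and dw t f, are the parental types, so the F1 was dw+ t+ f+ / dw t f.
The two rarest classes, dw+ t f+ and dw t+ f, are the double crossovers. Comparing them with the parentals, only the t allele has switched, so t is the middle locus and the order is dw – t – f.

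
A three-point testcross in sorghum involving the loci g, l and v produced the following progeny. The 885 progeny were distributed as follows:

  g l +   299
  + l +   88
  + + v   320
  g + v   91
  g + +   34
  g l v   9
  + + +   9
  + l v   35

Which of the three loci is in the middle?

The two most frequent reciprocal classes, g l + and + + v, are the parental types, so the F1 was g l + / + + v.
The two rarest classes, g l v and + + +, are the double crossovers. Comparing them with the parentals, only the v allele has switched, so v is the middle locus and the order is l – v – g.

v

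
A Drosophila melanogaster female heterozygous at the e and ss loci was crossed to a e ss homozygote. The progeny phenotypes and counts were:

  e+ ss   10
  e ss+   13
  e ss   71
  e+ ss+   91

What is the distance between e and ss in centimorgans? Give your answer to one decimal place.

12.4 centimorgans

The two most frequent classes, e+ ss+ (91) and e ss (71), are the parental types, so the F1 was e+ ss+ / e ss.
The recombinant classes are e+ ss and e ss+: 10 + 13 = 23.
Recombination frequency = 23/185 = 0.1243 ≈ 12.4%, i.e. 12.4 centimorgans.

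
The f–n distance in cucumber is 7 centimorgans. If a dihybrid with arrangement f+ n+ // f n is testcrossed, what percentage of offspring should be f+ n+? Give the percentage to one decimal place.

46.5%

A map distance of 7 centimorgans corresponds to a recombination frequency of 0.070.
The F1 is f+ n+ / f n, so f+ n+ is a parental gamete class with expected frequency (1 − r)/2 = 0.930/2 = 0.4650.
That is 0.4650 = 46.5% of the progeny.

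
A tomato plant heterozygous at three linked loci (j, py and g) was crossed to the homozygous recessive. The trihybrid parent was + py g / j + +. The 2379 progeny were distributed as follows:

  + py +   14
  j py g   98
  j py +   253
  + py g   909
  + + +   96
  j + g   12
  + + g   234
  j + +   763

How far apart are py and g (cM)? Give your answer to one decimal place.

The two rarest classes, + py + and j + g, are the double crossovers. Comparing them with the parentals, only the g allele has switched, so g is the middle locus and the order is py – g – j.
Crossovers in the py–g interval produce the single-crossover classes + + g and j py + (234 + 253 = 487) plus the double crossovers (26).
RF(py–g) = (487 + 26) / 2379 = 513/2379 = 0.2156 → 21.6 cM.

21.6 cM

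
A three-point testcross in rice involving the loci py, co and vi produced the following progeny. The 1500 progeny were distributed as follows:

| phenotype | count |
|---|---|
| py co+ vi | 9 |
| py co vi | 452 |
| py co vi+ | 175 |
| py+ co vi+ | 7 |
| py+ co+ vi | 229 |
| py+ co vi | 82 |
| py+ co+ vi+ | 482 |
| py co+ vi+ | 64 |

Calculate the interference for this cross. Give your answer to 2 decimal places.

The two most frequent reciprocal classes, py+ co+ vi+ and py co vi, are the parental types, so the F1 was py+ co+ vi+ / py co vi.
The two rarest classes, py+ co vi+ and py co+ vi, are the double crossovers. Comparing them with the parentals, only the co allele has switched, so co is the middle locus and the order is vi – co – py.
vi–co: (404 + 16)/1500 = 0.2800; co–py: (146 + 16)/1500 = 0.1080.
Expected DCO frequency = 0.2800 × 0.1080 ≈ 0.03024; observed = 16/1500 ≈ 0.01067.
Coefficient of coincidence = 0.01067/0.03024 ≈ 0.35; interference = 1 − 0.35 = 0.65.

0.65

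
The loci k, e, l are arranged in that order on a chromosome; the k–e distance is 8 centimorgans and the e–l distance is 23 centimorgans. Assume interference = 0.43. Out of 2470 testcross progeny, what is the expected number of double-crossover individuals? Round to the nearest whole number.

26

Map distances give recombination frequencies of 0.080 and 0.230 for the two intervals.
With interference 0.43 (so coincidence = 0.57), expected double-crossover frequency = 0.080 × 0.230 × 0.57 = 0.01049.
Expected number = 0.01049 × 2470 = 25.91 ≈ 26.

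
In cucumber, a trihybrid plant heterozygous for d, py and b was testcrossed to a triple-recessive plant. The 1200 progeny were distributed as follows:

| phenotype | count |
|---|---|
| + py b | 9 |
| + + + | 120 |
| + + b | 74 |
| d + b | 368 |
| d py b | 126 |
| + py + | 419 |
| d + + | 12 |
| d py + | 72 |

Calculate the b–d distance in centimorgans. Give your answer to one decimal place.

The two most frequent reciprocal classes, + py + and d + b, are the parental types, so the F1 was + py + / d + b.
The two rarest classes, + py b and d + +, are the double crossovers. Comparing them with the parentals, only the b allele has switched, so b is the middle locus and the order is d – b – py.
Crossovers in the d–b interval produce the single-crossover classes d py + and + + b (72 + 74 = 146) plus the double crossovers (21).
RF(d–b) = (146 + 21) / 1200 = 167/1200 = 0.1392 → 13.9 centimorgans.

13.9 centimorgans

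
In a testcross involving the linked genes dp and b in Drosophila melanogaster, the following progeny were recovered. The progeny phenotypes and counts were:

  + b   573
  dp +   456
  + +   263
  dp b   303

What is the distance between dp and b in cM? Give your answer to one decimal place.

35.5 cM

The two most frequent classes, + b (573) and dp + (456), are the parental types, so the F1 was + b / dp +.
The recombinant classes are + + and dp b: 263 + 303 = 566.
Recombination frequency = 566/1595 = 0.3549 ≈ 35.5%, i.e. 35.5 cM.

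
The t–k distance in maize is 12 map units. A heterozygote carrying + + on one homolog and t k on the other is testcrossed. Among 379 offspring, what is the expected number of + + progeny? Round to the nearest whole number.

A map distance of 12 map units corresponds to a recombination frequency of 0.120.
The F1 is + + / t k, so + + is a parental gamete class with expected frequency (1 − r)/2 = 0.880/2 = 0.4400.
Expected number = 0.4400 × 379 = 166.76 ≈ 167.

167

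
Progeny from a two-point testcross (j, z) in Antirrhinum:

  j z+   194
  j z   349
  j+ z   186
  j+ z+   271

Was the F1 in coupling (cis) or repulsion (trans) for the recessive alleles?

The two most frequent classes are j+ z+ (271) and j z (349); these are the parental (non-recombinant) types.
So the F1 carried j+ z+ on one chromosome and j z on the other — the recessive alleles are on the same chromosome (cis / coupling).

cis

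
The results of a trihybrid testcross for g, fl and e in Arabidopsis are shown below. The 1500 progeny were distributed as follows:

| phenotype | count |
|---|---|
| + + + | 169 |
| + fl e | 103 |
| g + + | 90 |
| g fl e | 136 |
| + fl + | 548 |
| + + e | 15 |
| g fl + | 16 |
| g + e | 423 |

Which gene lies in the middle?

The two most frequent reciprocal classes, g + e and + fl +, are the parental types, so the F1 was g + e / + fl +.
The two rarest classes, + + e and g fl +, are the double crossovers. Comparing them with the parentals, only the g allele has switched, so g is the middle locus and the order is e – g – fl.

g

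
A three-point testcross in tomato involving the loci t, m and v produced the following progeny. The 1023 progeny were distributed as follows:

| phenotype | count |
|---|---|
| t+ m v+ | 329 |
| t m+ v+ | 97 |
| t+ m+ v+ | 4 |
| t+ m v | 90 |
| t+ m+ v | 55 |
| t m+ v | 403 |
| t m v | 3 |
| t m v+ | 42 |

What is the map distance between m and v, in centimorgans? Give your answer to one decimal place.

19.0 centimorgans

The two most frequent reciprocal classes, t m+ v and t+ m v+, are the parental types, so the F1 was t m+ v / t+ m v+.
The two rarest classes, t m v and t+ m+ v+, are the double crossovers. Comparing them with the parentals, only the m allele has switched, so m is the middle locus and the order is t – m – v.
Crossovers in the m–v interval produce the single-crossover classes t m+ v+ and t+ m v (97 + 90 = 187) plus the double crossovers (7).
RF(m–v) = (187 + 7) / 1023 = 194/1023 = 0.1896 → 19.0 centimorgans.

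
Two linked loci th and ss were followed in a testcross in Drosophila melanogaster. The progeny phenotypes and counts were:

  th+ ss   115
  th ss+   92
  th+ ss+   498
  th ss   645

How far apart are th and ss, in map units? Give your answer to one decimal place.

The two most frequent classes, th+ ss+ (498) and th ss (645), are the parental types, so the F1 was th+ ss+ / th ss.
The recombinant classes are th+ ss and th ss+: 115 + 92 = 207.
Recombination frequency = 207/1350 = 0.1533 ≈ 15.3%, i.e. 15.3 map units.

15.3 map units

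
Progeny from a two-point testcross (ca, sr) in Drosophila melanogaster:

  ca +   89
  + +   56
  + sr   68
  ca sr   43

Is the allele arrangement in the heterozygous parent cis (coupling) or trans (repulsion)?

The two most frequent classes are + sr (68) and ca + (89); these are the parental (non-recombinant) types.
So the F1 carried + sr on one chromosome and ca + on the other — the recessive alleles are on opposite chromosomes (trans / repulsion).

trans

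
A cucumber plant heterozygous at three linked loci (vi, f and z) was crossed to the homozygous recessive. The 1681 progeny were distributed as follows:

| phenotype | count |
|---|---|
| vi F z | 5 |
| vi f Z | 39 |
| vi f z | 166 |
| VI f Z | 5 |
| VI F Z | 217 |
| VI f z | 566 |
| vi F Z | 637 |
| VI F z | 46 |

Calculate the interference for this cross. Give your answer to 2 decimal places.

The two most frequent reciprocal classes, VI f z and vi F Z, are the parental types, so the F1 was VI f z / vi F Z.
The two rarest classes, VI f Z and vi F z, are the double crossovers. Comparing them with the parentals, only the z allele has switched, so z is the middle locus and the order is f – z – vi.
f–z: (85 + 10)/1681 = 0.0565; z–vi: (383 + 10)/1681 = 0.2338.
Expected DCO frequency = 0.0565 × 0.2338 ≈ 0.01321; observed = 10/1681 ≈ 0.00595.
Coefficient of coincidence = 0.00595/0.01321 ≈ 0.45; interference = 1 − 0.45 = 0.55.

0.55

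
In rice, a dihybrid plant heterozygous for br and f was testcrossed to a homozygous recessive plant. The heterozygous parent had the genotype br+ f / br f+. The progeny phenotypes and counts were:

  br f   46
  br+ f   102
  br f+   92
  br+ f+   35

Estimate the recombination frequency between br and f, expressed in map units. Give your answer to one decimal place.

29.5 map units

The recombinant classes are br+ f+ and br f: 35 + 46 = 81.
Recombination frequency = 81/275 = 0.2945 ≈ 29.5%, i.e. 29.5 map units.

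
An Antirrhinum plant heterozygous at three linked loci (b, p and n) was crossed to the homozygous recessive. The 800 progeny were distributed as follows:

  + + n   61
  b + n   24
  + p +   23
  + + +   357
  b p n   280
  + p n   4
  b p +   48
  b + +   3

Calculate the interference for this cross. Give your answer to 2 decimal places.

0.11

The two most frequent reciprocal classes, + + + and b p n, are the parental types, so the F1 was + + + / b p n.
The two rarest classes, b + + and + p n, are the double crossovers. Comparing them with the parentals, only the b allele has switched, so b is the middle locus and the order is p – b – n.
p–b: (47 + 7)/800 = 0.0675; b–n: (109 + 7)/800 = 0.1450.
Expected DCO frequency = 0.0675 × 0.1450 ≈ 0.00979; observed = 7/800 ≈ 0.00875.
Coefficient of coincidence = 0.00875/0.00979 ≈ 0.89; interference = 1 − 0.89 = 0.11.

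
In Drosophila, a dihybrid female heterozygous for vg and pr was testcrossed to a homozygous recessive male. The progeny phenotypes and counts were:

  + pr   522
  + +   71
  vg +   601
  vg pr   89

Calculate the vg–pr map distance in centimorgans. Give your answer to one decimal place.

The two most frequent classes, + pr (522) and vg + (601), are the parental types, so the F1 was + pr / vg +.
The recombinant classes are + + and vg pr: 71 + 89 = 160.
Recombination frequency = 160/1283 = 0.1247 ≈ 12.5%, i.e. 12.5 centimorgans.

12.5 centimorgans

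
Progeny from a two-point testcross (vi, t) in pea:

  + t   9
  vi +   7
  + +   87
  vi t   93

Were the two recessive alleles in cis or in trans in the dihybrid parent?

The two most frequent classes are + + (87) and vi t (93); these are the parental (non-recombinant) types.
So the F1 carried + + on one chromosome and vi t on the other — the recessive alleles are on the same chromosome (cis / coupling).

cis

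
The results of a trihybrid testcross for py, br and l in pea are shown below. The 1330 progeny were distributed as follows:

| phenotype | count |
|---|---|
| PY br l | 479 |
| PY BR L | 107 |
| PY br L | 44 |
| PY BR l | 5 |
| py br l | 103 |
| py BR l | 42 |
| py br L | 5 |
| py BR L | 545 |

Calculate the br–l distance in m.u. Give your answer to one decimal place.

7.2 m.u.

The two most frequent reciprocal classes, py BR L and PY br l, are the parental types, so the F1 was py BR L / PY br l.
The two rarest classes, py br L and PY BR l, are the double crossovers. Comparing them with the parentals, only the br allele has switched, so br is the middle locus and the order is l – br – py.
Crossovers in the l–br interval produce the single-crossover classes py BR l and PY br L (42 + 44 = 86) plus the double crossovers (10).
RF(l–br) = (86 + 10) / 1330 = 96/1330 = 0.0722 → 7.2 m.u.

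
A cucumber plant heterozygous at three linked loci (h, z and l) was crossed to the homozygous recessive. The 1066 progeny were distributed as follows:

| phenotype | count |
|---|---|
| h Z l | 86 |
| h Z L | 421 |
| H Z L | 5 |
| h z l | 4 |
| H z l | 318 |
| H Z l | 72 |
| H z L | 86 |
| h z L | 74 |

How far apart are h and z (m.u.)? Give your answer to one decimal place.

14.5 m.u.

The two most frequent reciprocal classes, H z l and h Z L, are the parental types, so the F1 was H z l / h Z L.
The two rarest classes, h z l and H Z L, are the double crossovers. Comparing them with the parentals, only the h allele has switched, so h is the middle locus and the order is z – h – l.
Crossovers in the z–h interval produce the single-crossover classes H Z l and h z L (72 + 74 = 146) plus the double crossovers (9).
RF(z–h) = (146 + 9) / 1066 = 155/1066 = 0.1454 → 14.5 m.u.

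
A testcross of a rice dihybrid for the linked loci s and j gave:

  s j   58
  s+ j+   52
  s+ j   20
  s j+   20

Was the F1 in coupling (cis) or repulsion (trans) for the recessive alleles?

cis

The two most frequent classes are s+ j+ (52) and s j (58); these are the parental (non-recombinant) types.
So the F1 carried s+ j+ on one chromosome and s j on the other — the recessive alleles are on the same chromosome (cis / coupling).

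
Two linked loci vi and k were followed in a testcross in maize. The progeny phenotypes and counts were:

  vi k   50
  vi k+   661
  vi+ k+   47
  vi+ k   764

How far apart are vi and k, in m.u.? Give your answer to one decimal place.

6.4 m.u.

The two most frequent classes, vi+ k (764) and vi k+ (661), are the parental types, so the F1 was vi+ k / vi k+.
The recombinant classes are vi+ k+ and vi k: 47 + 50 = 97.
Recombination frequency = 97/1522 = 0.0637 ≈ 6.4%, i.e. 6.4 m.u.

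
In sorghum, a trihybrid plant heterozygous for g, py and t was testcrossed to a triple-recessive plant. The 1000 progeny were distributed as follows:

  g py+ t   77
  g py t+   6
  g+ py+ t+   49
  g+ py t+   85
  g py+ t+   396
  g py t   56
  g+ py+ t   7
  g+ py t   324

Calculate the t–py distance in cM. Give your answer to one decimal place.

The two most frequent reciprocal classes, g+ py t and g py+ t+, are the parental types, so the F1 was g+ py t / g py+ t+.
The two rarest classes, g+ py+ t and g py t+, are the double crossovers. Comparing them with the parentals, only the py allele has switched, so py is the middle locus and the order is t – py – g.
Crossovers in the t–py interval produce the single-crossover classes g+ py t+ and g py+ t (85 + 77 = 162) plus the double crossovers (13).
RF(t–py) = (162 + 13) / 1000 = 175/1000 = 0.1750 → 17.5 cM.

17.5 cM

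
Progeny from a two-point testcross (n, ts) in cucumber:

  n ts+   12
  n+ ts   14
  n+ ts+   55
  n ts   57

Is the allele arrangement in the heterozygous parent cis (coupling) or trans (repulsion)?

cis

The two most frequent classes are n+ ts+ (55) and n ts (57); these are the parental (non-recombinant) types.
So the F1 carried n+ ts+ on one chromosome and n ts on the other — the recessive alleles are on the same chromosome (cis / coupling).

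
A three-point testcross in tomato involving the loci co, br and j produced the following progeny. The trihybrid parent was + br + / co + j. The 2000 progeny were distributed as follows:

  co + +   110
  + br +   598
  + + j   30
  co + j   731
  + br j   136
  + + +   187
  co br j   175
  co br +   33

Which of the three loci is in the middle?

The two rarest classes, co br + and + + j, are the double crossovers. Comparing them with the parentals, only the co allele has switched, so co is the middle locus and the order is j – co – br.

co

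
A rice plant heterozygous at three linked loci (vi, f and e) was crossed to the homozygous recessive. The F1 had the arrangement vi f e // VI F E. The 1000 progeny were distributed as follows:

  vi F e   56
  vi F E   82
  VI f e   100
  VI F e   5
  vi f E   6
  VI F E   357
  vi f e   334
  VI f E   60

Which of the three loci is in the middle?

The two rarest classes, vi f E and VI F e, are the double crossovers. Comparing them with the parentals, only the e allele has switched, so e is the middle locus and the order is f – e – vi.

e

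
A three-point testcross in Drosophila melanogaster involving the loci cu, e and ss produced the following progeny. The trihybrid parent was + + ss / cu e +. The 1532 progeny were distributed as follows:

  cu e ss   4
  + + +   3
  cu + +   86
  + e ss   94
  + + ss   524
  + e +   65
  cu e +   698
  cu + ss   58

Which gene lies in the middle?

The two rarest classes, + + + and cu e ss, are the double crossovers. Comparing them with the parentals, only the ss allele has switched, so ss is the middle locus and the order is e – ss – cu.

ss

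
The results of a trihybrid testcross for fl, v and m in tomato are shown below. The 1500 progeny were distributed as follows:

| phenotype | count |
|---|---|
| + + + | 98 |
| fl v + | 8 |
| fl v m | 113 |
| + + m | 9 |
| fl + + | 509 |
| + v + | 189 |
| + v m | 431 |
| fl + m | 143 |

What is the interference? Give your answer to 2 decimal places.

The two most frequent reciprocal classes, fl + + and + v m, are the parental types, so the F1 was fl + + / + v m.
The two rarest classes, fl v + and + + m, are the double crossovers. Comparing them with the parentals, only the v allele has switched, so v is the middle locus and the order is fl – v – m.
fl–v: (211 + 17)/1500 = 0.1520; v–m: (332 + 17)/1500 = 0.2327.
Expected DCO frequency = 0.1520 × 0.2327 ≈ 0.03537; observed = 17/1500 ≈ 0.01133.
Coefficient of coincidence = 0.01133/0.03537 ≈ 0.32; interference = 1 − 0.32 = 0.68.

0.68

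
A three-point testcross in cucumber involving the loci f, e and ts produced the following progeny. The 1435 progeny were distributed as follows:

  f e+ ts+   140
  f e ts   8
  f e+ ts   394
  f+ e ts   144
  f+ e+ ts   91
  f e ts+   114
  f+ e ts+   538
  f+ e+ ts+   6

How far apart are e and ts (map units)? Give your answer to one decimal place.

20.8 map units

The two most frequent reciprocal classes, f+ e ts+ and f e+ ts, are the parental types, so the F1 was f+ e ts+ / f e+ ts.
The two rarest classes, f+ e+ ts+ and f e ts, are the double crossovers. Comparing them with the parentals, only the e allele has switched, so e is the middle locus and the order is ts – e – f.
Crossovers in the ts–e interval produce the single-crossover classes f+ e ts and f e+ ts+ (144 + 140 = 284) plus the double crossovers (14).
RF(ts–e) = (284 + 14) / 1435 = 298/1435 = 0.2077 → 20.8 map units.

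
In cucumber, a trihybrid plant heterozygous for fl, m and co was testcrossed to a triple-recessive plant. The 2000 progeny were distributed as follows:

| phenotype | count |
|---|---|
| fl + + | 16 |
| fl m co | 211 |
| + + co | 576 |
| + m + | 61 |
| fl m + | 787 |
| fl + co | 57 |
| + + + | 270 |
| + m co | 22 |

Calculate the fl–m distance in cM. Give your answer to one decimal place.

The two most frequent reciprocal classes, + + co and fl m +, are the parental types, so the F1 was + + co / fl m +.
The two rarest classes, + m co and fl + +, are the double crossovers. Comparing them with the parentals, only the m allele has switched, so m is the middle locus and the order is co – m – fl.
Crossovers in the m–fl interval produce the single-crossover classes fl + co and + m + (57 + 61 = 118) plus the double crossovers (38).
RF(m–fl) = (118 + 38) / 2000 = 156/2000 = 0.0780 → 7.8 cM.

7.8 cM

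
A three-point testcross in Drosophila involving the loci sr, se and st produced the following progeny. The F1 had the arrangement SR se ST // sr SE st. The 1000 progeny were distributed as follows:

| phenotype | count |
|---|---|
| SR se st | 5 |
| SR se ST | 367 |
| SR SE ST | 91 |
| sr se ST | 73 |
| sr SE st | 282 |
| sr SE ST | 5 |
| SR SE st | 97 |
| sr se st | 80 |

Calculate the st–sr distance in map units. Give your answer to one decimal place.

The two rarest classes, SR se st and sr SE ST, are the double crossovers. Comparing them with the parentals, only the st allele has switched, so st is the middle locus and the order is sr – st – se.
Crossovers in the sr–st interval produce the single-crossover classes sr se ST and SR SE st (73 + 97 = 170) plus the double crossovers (10).
RF(sr–st) = (170 + 10) / 1000 = 180/1000 = 0.1800 → 18.0 map units.

18.0 map units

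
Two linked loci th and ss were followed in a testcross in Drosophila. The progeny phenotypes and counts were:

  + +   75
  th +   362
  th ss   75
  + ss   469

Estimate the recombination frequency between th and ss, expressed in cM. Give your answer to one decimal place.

15.3 cM

The two most frequent classes, + ss (469) and th + (362), are the parental types, so the F1 was + ss / th +.
The recombinant classes are + + and th ss: 75 + 75 = 150.
Recombination frequency = 150/981 = 0.1529 ≈ 15.3%, i.e. 15.3 cM.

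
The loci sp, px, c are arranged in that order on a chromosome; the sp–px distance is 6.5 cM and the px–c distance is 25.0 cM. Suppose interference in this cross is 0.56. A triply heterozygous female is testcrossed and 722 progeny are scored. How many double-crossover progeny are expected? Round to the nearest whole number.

5

Map distances give recombination frequencies of 0.065 and 0.250 for the two intervals.
With interference 0.56 (so coincidence = 0.44), expected double-crossover frequency = 0.065 × 0.250 × 0.44 = 0.00715.
Expected number = 0.00715 × 722 = 5.16 ≈ 5.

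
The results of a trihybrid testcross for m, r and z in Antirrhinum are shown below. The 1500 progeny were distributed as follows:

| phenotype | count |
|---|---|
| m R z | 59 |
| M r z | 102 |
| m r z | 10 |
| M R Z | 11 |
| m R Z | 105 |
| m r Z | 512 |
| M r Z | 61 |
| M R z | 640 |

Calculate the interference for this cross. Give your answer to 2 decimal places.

0.02

The two most frequent reciprocal classes, m r Z and M R z, are the parental types, so the F1 was m r Z / M R z.
The two rarest classes, m r z and M R Z, are the double crossovers. Comparing them with the parentals, only the z allele has switched, so z is the middle locus and the order is m – z – r.
m–z: (120 + 21)/1500 = 0.0940; z–r: (207 + 21)/1500 = 0.1520.
Expected DCO frequency = 0.0940 × 0.1520 ≈ 0.01429; observed = 21/1500 ≈ 0.01400.
Coefficient of coincidence = 0.01400/0.01429 ≈ 0.98; interference = 1 − 0.98 = 0.02.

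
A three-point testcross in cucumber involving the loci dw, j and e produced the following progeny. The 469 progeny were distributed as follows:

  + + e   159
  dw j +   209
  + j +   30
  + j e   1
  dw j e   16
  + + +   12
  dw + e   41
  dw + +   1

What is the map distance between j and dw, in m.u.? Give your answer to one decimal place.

15.6 m.u.

The two most frequent reciprocal classes, dw j + and + + e, are the parental types, so the F1 was dw j + / + + e.
The two rarest classes, dw + + and + j e, are the double crossovers. Comparing them with the parentals, only the j allele has switched, so j is the middle locus and the order is dw – j – e.
Crossovers in the dw–j interval produce the single-crossover classes + j + and dw + e (30 + 41 = 71) plus the double crossovers (2).
RF(dw–j) = (71 + 2) / 469 = 73/469 = 0.1557 → 15.6 m.u.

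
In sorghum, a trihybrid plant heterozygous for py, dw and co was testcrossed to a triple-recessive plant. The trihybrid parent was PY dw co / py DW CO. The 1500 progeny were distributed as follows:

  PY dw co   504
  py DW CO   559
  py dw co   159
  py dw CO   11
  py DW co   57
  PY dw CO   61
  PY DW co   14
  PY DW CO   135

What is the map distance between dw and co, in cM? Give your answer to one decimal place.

9.5 cM

The two rarest classes, PY DW co and py dw CO, are the double crossovers. Comparing them with the parentals, only the dw allele has switched, so dw is the middle locus and the order is py – dw – co.
Crossovers in the dw–co interval produce the single-crossover classes PY dw CO and py DW co (61 + 57 = 118) plus the double crossovers (25).
RF(dw–co) = (118 + 25) / 1500 = 143/1500 = 0.0953 → 9.5 cM.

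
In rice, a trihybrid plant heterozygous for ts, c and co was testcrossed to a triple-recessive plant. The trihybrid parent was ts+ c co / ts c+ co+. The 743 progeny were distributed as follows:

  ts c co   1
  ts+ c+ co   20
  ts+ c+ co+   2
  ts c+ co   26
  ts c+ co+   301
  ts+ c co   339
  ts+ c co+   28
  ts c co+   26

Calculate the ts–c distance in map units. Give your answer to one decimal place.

6.6 map units

The two rarest classes, ts c co and ts+ c+ co+, are the double crossovers. Comparing them with the parentals, only the ts allele has switched, so ts is the middle locus and the order is c – ts – co.
Crossovers in the c–ts interval produce the single-crossover classes ts+ c+ co and ts c co+ (20 + 26 = 46) plus the double crossovers (3).
RF(c–ts) = (46 + 3) / 743 = 49/743 = 0.0659 → 6.6 map units.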